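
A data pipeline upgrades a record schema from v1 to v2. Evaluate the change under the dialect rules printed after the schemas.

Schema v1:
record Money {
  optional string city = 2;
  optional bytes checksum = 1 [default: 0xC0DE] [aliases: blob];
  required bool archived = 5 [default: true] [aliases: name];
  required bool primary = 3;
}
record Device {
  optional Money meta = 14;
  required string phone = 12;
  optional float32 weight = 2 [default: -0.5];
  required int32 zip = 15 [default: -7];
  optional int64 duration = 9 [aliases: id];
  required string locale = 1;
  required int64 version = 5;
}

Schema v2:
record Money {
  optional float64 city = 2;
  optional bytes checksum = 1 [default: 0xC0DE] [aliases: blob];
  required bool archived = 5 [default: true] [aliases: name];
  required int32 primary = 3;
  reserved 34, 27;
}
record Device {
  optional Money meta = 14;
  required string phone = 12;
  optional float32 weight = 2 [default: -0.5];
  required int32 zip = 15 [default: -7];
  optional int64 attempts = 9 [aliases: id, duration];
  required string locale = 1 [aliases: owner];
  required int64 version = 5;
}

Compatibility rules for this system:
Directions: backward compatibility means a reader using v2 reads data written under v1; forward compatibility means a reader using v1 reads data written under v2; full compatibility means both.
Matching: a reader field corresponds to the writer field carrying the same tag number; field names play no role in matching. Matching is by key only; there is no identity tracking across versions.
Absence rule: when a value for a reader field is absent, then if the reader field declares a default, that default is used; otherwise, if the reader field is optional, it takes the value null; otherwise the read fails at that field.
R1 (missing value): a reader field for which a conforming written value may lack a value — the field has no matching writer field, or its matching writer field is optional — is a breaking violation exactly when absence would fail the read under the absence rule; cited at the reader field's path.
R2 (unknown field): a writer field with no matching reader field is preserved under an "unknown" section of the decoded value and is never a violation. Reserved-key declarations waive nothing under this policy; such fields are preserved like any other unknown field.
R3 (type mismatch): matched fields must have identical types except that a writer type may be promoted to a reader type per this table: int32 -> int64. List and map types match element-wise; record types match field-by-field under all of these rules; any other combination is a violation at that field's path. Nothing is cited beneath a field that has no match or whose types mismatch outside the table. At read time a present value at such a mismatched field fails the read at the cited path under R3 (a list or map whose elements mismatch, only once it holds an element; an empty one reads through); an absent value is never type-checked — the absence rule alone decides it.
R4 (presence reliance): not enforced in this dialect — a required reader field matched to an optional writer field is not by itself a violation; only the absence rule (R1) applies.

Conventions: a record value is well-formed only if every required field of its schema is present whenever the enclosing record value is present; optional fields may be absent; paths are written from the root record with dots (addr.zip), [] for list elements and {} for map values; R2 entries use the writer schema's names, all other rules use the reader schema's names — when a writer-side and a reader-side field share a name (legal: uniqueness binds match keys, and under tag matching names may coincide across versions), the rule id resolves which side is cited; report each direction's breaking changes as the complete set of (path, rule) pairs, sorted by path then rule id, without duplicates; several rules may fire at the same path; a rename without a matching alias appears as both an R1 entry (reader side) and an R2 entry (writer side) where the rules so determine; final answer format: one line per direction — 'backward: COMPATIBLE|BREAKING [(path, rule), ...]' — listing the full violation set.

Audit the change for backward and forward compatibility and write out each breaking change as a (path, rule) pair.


arrows below run writer -> reader for Device
backward pass over Device, reader schema v2, writer schema v1:
  meta <- meta (Money -> Money, writer optional)
  phone <- phone (string -> string, writer required)
  weight <- weight (float32 -> float32, writer optional)
  zip <- zip (int32 -> int32, writer required)
  attempts <- duration (int64 -> int64, writer optional)
  locale <- locale (string -> string, writer required)
  version <- version (int64 -> int64, writer required)
  meta.city <- meta.city (string -> float64, writer optional)
  meta.checksum <- meta.checksum (bytes -> bytes, writer optional)
  meta.archived <- meta.archived (bool -> bool, writer required)
  meta.primary <- meta.primary (bool -> int32, writer required)
  rule R3 violated at meta.city
  rule R3 violated at meta.primary
  => backward: BREAKING (2)
forward pass over Device, reader schema v1, writer schema v2:
  meta <- meta (Money -> Money, writer optional)
  phone <- phone (string -> string, writer required)
  weight <- weight (float32 -> float32, writer optional)
  zip <- zip (int32 -> int32, writer required)
  duration <- attempts (int64 -> int64, writer optional)
  locale <- locale (string -> string, writer required)
  version <- version (int64 -> int64, writer required)
  meta.city <- meta.city (float64 -> string, writer optional)
  meta.checksum <- meta.checksum (bytes -> bytes, writer optional)
  meta.archived <- meta.archived (bool -> bool, writer required)
  meta.primary <- meta.primary (int32 -> bool, writer required)
  rule R3 violated at meta.city
  rule R3 violated at meta.primary
  => forward: BREAKING (2)

backward: BREAKING [(meta.city, R3), (meta.primary, R3)]; forward: BREAKING [(meta.city, R3), (meta.primary, R3)]


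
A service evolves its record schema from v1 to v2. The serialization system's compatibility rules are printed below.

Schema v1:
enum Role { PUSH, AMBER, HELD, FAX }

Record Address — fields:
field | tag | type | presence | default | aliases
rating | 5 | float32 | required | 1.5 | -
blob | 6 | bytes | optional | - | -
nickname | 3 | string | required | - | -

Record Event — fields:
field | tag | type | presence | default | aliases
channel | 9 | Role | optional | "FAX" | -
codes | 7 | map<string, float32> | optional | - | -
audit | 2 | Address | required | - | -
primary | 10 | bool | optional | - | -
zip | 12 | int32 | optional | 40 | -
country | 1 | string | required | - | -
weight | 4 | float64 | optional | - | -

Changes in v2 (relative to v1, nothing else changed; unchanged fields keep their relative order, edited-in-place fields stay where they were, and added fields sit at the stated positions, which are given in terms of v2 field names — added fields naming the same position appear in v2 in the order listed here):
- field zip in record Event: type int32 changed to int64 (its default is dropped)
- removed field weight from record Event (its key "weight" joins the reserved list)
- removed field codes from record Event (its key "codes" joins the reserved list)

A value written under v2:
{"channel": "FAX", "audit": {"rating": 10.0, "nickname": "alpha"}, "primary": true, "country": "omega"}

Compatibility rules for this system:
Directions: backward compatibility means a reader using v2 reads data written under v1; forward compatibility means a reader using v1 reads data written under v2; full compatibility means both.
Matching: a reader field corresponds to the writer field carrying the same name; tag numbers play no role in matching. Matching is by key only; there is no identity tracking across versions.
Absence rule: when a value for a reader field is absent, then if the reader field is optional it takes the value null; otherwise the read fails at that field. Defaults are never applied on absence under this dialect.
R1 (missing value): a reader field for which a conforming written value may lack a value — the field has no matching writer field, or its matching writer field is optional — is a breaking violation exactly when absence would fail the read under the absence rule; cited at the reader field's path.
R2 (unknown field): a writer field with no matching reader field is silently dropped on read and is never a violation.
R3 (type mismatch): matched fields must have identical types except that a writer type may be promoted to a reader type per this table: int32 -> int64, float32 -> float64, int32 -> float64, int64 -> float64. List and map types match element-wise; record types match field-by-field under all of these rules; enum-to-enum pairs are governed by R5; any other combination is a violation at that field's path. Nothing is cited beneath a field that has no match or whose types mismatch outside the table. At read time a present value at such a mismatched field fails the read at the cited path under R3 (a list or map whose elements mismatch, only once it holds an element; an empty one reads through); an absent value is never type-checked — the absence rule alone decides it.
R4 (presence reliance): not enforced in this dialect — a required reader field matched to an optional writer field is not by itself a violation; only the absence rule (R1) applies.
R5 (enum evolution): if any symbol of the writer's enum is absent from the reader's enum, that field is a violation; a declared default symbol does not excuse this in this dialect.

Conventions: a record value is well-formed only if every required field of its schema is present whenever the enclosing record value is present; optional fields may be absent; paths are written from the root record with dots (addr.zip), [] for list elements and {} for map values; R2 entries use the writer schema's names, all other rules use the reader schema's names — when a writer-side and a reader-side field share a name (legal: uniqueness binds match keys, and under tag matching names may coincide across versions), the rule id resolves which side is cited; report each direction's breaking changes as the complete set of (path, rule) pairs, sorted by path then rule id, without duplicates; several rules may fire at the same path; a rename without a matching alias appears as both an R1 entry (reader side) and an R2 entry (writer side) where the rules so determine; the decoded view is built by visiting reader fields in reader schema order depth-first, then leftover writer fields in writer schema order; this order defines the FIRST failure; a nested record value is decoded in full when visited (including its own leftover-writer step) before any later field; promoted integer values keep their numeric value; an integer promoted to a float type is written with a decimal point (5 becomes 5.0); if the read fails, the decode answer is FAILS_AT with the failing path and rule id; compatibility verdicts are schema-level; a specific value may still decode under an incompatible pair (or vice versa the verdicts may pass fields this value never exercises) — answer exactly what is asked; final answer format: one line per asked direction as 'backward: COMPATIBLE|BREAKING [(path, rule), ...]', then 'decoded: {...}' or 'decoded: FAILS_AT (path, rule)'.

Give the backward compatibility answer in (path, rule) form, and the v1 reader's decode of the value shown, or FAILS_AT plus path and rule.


in Event below, arrows point writer -> reader
checking backward for Event: reader v2 against writer v1:
  channel <- channel (Role -> Role, writer optional)
  audit <- audit (Address -> Address, writer required)
  primary <- primary (bool -> bool, writer optional)
  zip <- zip (int32 -> int64, writer optional)
  country <- country (string -> string, writer required)
  codes (writer side), unknown to reader
  weight (writer side), unknown to reader
  audit.rating <- audit.rating (float32 -> float32, writer required)
  audit.blob <- audit.blob (bytes -> bytes, writer optional)
  audit.nickname <- audit.nickname (string -> string, writer required)
  => backward verdict for Event: COMPATIBLE, no violations
migrating the Event value to v1:
  channel := "FAX"
  codes := null (absent, optional -> null)
  audit.rating := 10.0
  audit.blob := null (absent, optional -> null)
  audit.nickname := "alpha"
  primary := true
  zip := null (absent, optional -> null)
  country := "omega"
  weight := null (absent, optional -> null)
  => decoded: {"channel": "FAX", "codes": null, "audit": {"rating": 10.0, "blob": null, "nickname": "alpha"}, "primary": true, "zip": null, "country": "omega", "weight": null}
ruling out the remaining Event differences:
  field zip in record Event: type int32 changed to int64 (its default is dropped) -> matters only for Event's forward compatibility — outside the asked direction
  removed field weight from record Event (its key "weight" joins the reserved list) -> triggers nothing under Event's printed rules — same verdict
  removed field codes from record Event (its key "codes" joins the reserved list) -> triggers nothing under Event's printed rules — same verdict

backward: COMPATIBLE []; decoded: {"channel": "FAX", "codes": null, "audit": {"rating": 10.0, "blob": null, "nickname": "alpha"}, "primary": true, "zip": null, "country": "omega", "weight": null}


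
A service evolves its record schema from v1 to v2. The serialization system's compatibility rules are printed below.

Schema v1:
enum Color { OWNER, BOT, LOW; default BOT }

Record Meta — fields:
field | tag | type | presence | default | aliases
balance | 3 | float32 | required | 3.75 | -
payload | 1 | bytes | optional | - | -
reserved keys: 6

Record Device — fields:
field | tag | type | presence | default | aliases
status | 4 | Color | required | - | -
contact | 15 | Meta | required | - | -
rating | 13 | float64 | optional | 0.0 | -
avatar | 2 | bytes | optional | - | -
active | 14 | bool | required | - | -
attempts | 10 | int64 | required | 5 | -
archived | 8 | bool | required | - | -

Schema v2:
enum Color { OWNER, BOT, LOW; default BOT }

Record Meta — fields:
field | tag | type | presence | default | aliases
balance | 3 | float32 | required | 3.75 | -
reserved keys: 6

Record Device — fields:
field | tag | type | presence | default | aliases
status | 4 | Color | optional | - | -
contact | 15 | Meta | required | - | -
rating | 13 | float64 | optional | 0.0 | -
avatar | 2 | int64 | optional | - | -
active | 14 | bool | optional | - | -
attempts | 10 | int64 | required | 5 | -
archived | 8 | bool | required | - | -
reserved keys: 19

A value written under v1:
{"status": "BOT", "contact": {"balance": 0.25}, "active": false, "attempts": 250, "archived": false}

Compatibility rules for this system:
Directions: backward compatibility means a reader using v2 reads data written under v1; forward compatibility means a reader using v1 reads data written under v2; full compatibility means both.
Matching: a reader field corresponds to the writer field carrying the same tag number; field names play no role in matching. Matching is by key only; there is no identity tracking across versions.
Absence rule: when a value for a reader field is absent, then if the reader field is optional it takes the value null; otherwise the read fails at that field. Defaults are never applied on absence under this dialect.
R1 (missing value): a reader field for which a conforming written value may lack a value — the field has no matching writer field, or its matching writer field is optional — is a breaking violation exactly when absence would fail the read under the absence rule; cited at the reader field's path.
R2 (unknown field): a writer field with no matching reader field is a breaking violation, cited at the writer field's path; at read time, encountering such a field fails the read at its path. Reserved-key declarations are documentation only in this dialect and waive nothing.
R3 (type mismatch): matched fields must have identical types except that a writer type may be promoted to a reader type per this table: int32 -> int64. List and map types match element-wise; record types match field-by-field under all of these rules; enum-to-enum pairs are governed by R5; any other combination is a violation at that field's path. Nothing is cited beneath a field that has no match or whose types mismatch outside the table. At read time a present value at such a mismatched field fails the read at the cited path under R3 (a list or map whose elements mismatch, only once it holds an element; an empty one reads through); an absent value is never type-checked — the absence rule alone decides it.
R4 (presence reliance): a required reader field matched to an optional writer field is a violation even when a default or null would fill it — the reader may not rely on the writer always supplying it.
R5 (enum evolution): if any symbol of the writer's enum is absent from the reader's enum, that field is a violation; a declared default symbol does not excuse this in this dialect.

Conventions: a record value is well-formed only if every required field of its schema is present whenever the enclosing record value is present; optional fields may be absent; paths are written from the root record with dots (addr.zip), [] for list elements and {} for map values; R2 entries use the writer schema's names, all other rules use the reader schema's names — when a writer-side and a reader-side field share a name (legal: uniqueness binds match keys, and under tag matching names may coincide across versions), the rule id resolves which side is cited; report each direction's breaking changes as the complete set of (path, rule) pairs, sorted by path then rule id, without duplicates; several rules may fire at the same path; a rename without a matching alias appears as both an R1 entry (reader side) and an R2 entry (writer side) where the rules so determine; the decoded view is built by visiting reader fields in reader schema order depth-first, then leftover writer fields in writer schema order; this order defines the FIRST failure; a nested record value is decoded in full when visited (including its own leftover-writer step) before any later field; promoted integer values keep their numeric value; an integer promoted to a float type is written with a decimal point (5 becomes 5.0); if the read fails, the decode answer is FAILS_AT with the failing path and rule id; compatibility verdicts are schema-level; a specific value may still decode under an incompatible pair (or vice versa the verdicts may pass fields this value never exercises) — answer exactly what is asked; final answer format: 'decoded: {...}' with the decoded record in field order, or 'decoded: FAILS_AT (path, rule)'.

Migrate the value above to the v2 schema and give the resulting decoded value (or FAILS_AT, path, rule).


decoded: {"status": "BOT", "contact": {"balance": 0.25}, "rating": null, "avatar": null, "active": false, "attempts": 250, "archived": false}

each type pair in Device: writer, then reader
decode (reader v2):
  status := "BOT"
  contact.balance := 0.25
  rating := null (not supplied -> null)
  avatar := null (not supplied -> null)
  active := false
  attempts := 250
  archived := false
  => decoded: {"status": "BOT", "contact": {"balance": 0.25}, "rating": null, "avatar": null, "active": false, "attempts": 250, "archived": false}
checking off the Device differences that do not matter here:
  field active in record Device: required changed to optional -> a verdict-level change on Device — the shown value reads the same
  field status in record Device: required changed to optional -> a verdict-level change on Device — the shown value reads the same
  field avatar in record Device: type bytes changed to int64 -> a verdict-level change on Device — the shown value reads the same


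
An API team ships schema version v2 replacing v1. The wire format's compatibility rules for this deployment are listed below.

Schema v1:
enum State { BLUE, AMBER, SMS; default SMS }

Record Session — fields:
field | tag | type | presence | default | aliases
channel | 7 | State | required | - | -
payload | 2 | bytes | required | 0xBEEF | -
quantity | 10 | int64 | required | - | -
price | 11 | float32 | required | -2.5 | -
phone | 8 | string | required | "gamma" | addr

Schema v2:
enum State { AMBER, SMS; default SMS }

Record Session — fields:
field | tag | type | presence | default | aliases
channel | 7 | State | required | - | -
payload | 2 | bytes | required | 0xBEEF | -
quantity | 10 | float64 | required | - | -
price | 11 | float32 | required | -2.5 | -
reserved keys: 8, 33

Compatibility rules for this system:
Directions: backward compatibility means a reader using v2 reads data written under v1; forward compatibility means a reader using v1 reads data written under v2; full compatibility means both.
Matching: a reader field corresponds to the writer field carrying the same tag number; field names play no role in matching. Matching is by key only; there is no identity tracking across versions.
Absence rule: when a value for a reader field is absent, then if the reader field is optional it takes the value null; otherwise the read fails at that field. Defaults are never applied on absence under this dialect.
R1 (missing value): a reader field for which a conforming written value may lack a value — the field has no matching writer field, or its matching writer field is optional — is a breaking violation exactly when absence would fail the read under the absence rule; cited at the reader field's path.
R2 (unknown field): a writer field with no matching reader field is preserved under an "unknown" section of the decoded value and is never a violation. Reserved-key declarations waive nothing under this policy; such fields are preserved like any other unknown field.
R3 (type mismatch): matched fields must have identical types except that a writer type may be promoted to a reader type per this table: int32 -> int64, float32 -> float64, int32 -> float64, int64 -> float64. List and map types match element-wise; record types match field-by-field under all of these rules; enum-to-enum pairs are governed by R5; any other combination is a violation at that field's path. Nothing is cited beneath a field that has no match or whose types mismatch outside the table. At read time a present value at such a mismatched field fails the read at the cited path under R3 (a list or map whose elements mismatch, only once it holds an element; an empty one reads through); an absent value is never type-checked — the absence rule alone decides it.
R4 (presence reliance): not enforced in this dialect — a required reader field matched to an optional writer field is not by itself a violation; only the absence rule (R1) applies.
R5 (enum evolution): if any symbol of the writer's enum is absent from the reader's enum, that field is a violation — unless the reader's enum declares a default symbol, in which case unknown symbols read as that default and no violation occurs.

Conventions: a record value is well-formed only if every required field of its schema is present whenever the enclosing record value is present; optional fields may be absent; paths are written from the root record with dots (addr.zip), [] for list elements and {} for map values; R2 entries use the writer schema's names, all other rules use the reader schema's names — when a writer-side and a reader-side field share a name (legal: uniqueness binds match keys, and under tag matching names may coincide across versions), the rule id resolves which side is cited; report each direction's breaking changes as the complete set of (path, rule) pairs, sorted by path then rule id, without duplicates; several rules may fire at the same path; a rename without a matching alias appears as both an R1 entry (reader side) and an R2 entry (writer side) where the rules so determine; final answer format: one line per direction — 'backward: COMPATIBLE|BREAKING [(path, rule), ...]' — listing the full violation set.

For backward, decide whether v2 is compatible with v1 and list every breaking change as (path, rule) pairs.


backward: COMPATIBLE []

in Session below, arrows point writer -> reader
backward for Session (reader v2, writer v1):
  State -> State, writer required: channel aligns to channel
  bytes -> bytes, writer required: payload aligns to payload
  int64 -> float64, writer required: quantity aligns to quantity
  float32 -> float32, writer required: price aligns to price
  writer field phone has no reader counterpart
  nothing fires on Session: backward is COMPATIBLE
checking off the Session differences that do not matter here:
  removed field phone from record Session (its key 8 joins the reserved list) -> matters only for Session's forward compatibility — outside the asked direction
  field quantity in record Session: type int64 changed to float64 -> matters only for Session's forward compatibility — outside the asked direction
  enum State (field channel in record Session): symbol BLUE removed -> triggers nothing under Session's printed rules — same verdict


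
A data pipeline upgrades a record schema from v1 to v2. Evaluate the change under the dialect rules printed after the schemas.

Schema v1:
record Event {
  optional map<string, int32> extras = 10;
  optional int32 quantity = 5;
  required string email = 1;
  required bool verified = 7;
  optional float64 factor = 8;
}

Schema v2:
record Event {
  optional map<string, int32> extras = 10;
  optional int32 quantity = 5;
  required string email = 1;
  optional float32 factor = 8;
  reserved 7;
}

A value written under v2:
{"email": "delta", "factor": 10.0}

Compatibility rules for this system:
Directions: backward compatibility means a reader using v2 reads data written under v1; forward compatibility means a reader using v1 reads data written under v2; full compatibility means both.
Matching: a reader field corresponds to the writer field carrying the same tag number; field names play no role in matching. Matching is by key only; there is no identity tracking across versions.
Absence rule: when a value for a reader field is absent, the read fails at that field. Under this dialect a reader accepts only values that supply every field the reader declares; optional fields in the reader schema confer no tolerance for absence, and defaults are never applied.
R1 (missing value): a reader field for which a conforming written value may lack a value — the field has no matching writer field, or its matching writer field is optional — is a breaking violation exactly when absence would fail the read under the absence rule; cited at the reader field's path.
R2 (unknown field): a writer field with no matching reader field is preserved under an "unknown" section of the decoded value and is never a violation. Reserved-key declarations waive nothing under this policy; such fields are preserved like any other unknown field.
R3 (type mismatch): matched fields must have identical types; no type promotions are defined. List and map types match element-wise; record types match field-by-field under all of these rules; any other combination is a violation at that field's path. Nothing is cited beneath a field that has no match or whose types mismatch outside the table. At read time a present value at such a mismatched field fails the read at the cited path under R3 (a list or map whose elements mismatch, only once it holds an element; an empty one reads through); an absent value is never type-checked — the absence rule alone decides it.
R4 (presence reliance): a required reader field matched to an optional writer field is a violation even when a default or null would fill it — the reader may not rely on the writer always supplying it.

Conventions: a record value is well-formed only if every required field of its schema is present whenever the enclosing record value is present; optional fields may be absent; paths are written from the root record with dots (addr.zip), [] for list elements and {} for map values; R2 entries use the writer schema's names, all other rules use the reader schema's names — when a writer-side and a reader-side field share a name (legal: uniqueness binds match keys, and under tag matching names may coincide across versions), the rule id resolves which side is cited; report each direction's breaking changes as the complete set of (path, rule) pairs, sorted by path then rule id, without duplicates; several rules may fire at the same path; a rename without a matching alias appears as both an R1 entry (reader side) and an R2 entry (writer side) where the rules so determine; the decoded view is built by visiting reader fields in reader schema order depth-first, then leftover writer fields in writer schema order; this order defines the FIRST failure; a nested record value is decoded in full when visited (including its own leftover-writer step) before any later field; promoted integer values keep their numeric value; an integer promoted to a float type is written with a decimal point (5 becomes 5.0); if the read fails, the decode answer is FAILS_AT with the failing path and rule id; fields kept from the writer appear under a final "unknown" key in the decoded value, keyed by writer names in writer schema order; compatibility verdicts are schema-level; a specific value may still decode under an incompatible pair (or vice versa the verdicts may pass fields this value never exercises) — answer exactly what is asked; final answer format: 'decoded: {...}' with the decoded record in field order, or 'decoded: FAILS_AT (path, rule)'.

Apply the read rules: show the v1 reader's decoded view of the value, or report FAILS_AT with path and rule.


in Event below, arrows point writer -> reader
migrating the Event value to v1:
  read fails at extras under R1 (no fill)
  => FAILS_AT (extras, R1)
ruling out the remaining Event differences:
  field factor in record Event: type float64 changed to float32 -> shifts the Event verdicts, not this decode
  removed field verified from record Event (its key 7 joins the reserved list) -> shifts the Event verdicts, not this decode

decoded: FAILS_AT (extras, R1)


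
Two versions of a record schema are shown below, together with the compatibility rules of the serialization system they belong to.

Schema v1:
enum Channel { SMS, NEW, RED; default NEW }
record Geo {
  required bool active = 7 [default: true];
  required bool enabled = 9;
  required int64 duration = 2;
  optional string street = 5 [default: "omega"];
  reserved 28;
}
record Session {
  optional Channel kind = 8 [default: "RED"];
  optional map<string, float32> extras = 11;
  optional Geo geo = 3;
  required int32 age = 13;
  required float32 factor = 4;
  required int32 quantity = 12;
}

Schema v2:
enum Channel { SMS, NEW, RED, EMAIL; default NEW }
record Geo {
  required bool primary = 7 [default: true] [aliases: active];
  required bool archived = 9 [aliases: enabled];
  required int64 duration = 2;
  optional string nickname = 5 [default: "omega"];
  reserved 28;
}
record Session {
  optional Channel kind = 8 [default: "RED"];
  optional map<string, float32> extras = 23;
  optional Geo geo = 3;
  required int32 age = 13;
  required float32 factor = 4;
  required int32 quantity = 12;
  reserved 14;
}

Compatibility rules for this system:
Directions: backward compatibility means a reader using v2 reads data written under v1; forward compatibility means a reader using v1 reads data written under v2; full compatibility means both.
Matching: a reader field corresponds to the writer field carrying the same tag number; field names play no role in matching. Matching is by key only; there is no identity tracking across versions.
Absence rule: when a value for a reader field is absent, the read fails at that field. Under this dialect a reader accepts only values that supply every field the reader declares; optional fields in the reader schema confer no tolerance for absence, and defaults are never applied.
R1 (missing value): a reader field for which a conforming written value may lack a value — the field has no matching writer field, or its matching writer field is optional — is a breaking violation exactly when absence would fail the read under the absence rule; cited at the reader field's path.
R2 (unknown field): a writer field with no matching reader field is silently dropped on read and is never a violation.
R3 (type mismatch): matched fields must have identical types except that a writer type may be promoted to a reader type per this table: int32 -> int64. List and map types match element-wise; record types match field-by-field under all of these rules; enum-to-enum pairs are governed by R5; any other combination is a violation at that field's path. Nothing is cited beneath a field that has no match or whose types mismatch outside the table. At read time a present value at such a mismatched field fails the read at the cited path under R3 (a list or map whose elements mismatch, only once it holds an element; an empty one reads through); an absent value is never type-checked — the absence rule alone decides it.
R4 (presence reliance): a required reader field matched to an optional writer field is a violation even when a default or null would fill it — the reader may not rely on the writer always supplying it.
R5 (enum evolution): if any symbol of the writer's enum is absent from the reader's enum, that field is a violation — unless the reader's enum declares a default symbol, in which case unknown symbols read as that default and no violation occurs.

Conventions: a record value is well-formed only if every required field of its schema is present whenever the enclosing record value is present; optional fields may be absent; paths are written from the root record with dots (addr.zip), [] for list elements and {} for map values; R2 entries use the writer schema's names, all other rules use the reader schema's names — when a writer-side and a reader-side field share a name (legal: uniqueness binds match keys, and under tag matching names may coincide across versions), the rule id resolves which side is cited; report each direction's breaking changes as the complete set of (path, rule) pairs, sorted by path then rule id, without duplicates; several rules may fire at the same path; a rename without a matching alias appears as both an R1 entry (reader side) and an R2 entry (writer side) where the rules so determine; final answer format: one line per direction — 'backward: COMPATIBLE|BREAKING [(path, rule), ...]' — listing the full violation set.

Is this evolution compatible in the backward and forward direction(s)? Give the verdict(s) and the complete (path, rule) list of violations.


backward: BREAKING [(extras, R1), (geo, R1), (geo.nickname, R1), (kind, R1)]; forward: BREAKING [(extras, R1), (geo, R1), (geo.street, R1), (kind, R1)]

the writer's type comes first in each Session pair
backward pass over Session, reader schema v2, writer schema v1:
  kind <- kind (Channel -> Channel, writer optional)
  extras has no writer counterpart
  geo <- geo (Geo -> Geo, writer optional)
  age <- age (int32 -> int32, writer required)
  factor <- factor (float32 -> float32, writer required)
  quantity <- quantity (int32 -> int32, writer required)
  leftover writer field: extras
  geo.primary <- geo.active (bool -> bool, writer required)
  geo.archived <- geo.enabled (bool -> bool, writer required)
  geo.duration <- geo.duration (int64 -> int64, writer required)
  geo.nickname <- geo.street (string -> string, writer optional)
  violation R1 at extras
  violation R1 at geo
  violation R1 at geo.nickname
  violation R1 at kind
  => 4 violation(s): backward is BREAKING for Session
forward pass over Session, reader schema v1, writer schema v2:
  kind <- kind (Channel -> Channel, writer optional)
  extras has no writer counterpart
  geo <- geo (Geo -> Geo, writer optional)
  age <- age (int32 -> int32, writer required)
  factor <- factor (float32 -> float32, writer required)
  quantity <- quantity (int32 -> int32, writer required)
  leftover writer field: extras
  geo.active <- geo.primary (bool -> bool, writer required)
  geo.enabled <- geo.archived (bool -> bool, writer required)
  geo.duration <- geo.duration (int64 -> int64, writer required)
  geo.street <- geo.nickname (string -> string, writer optional)
  violation R1 at extras
  violation R1 at geo
  violation R1 at geo.street
  violation R1 at kind
  => 4 violation(s): forward is BREAKING for Session


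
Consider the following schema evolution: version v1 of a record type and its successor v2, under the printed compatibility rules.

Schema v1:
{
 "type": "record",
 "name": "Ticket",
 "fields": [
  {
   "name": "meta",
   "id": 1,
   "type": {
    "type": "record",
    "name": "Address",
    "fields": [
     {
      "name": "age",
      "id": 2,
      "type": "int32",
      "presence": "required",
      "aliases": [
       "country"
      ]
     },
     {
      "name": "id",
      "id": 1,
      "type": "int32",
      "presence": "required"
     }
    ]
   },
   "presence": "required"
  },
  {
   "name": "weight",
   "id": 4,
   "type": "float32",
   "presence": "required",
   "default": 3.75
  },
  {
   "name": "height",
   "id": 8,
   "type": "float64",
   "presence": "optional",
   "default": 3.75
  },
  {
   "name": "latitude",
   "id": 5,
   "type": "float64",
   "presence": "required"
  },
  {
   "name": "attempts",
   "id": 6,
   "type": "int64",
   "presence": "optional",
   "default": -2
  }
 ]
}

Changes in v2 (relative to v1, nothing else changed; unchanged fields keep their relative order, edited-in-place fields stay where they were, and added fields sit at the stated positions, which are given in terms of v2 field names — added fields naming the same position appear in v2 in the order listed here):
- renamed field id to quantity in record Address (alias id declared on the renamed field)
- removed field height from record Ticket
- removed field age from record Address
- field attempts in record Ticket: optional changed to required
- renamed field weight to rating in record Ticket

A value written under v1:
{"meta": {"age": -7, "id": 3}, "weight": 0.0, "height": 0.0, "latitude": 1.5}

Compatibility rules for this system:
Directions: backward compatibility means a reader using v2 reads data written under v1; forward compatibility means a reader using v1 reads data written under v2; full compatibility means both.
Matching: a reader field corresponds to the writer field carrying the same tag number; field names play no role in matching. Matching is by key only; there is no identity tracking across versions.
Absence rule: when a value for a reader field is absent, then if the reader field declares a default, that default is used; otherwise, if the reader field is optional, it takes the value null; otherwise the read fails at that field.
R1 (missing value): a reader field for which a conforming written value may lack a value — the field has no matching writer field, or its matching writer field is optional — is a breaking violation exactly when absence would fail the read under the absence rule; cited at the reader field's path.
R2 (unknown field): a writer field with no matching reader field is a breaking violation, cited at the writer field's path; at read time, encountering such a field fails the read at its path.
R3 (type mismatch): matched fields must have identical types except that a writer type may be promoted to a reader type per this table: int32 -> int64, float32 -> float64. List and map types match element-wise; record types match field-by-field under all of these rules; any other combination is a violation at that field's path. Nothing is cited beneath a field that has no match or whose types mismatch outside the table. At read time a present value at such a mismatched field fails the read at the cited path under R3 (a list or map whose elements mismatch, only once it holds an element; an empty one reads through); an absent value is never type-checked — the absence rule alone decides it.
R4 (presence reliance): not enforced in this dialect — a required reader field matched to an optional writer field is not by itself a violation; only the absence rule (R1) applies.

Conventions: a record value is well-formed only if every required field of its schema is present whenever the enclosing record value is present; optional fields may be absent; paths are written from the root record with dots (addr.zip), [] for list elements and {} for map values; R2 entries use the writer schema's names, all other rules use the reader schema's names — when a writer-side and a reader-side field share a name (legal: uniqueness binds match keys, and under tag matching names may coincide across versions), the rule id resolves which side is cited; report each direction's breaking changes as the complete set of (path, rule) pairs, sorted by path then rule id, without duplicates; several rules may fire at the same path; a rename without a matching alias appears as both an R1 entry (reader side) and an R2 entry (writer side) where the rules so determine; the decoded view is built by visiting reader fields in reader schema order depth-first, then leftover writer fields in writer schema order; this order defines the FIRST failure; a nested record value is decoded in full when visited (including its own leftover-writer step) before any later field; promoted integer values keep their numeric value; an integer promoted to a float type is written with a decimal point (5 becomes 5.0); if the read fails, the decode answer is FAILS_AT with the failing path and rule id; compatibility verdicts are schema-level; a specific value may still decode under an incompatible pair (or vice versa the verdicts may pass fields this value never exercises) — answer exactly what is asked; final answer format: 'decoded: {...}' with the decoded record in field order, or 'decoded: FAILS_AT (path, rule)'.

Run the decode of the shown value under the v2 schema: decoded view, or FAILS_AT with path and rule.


decoded: FAILS_AT (meta.age, R2)

each type pair in Ticket: writer, then reader
decode walk for Ticket under reader schema v2:
  meta.quantity := 3 (from writer id)
  read fails at meta.age under R2 (unknown field)
  => FAILS_AT (meta.age, R2)
the rest of the Ticket diff is inert for this question:
  renamed field id to quantity in record Address (alias id declared on the renamed field) -> no rule fires on it and the decoded Ticket view is identical with or without it
  removed field height from record Ticket -> changes Ticket's schema-level verdicts only — the decode of this value is the same
  field attempts in record Ticket: optional changed to required -> no rule fires on it and the decoded Ticket view is identical with or without it
  renamed field weight to rating in record Ticket -> no rule fires on it and the decoded Ticket view is identical with or without it
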